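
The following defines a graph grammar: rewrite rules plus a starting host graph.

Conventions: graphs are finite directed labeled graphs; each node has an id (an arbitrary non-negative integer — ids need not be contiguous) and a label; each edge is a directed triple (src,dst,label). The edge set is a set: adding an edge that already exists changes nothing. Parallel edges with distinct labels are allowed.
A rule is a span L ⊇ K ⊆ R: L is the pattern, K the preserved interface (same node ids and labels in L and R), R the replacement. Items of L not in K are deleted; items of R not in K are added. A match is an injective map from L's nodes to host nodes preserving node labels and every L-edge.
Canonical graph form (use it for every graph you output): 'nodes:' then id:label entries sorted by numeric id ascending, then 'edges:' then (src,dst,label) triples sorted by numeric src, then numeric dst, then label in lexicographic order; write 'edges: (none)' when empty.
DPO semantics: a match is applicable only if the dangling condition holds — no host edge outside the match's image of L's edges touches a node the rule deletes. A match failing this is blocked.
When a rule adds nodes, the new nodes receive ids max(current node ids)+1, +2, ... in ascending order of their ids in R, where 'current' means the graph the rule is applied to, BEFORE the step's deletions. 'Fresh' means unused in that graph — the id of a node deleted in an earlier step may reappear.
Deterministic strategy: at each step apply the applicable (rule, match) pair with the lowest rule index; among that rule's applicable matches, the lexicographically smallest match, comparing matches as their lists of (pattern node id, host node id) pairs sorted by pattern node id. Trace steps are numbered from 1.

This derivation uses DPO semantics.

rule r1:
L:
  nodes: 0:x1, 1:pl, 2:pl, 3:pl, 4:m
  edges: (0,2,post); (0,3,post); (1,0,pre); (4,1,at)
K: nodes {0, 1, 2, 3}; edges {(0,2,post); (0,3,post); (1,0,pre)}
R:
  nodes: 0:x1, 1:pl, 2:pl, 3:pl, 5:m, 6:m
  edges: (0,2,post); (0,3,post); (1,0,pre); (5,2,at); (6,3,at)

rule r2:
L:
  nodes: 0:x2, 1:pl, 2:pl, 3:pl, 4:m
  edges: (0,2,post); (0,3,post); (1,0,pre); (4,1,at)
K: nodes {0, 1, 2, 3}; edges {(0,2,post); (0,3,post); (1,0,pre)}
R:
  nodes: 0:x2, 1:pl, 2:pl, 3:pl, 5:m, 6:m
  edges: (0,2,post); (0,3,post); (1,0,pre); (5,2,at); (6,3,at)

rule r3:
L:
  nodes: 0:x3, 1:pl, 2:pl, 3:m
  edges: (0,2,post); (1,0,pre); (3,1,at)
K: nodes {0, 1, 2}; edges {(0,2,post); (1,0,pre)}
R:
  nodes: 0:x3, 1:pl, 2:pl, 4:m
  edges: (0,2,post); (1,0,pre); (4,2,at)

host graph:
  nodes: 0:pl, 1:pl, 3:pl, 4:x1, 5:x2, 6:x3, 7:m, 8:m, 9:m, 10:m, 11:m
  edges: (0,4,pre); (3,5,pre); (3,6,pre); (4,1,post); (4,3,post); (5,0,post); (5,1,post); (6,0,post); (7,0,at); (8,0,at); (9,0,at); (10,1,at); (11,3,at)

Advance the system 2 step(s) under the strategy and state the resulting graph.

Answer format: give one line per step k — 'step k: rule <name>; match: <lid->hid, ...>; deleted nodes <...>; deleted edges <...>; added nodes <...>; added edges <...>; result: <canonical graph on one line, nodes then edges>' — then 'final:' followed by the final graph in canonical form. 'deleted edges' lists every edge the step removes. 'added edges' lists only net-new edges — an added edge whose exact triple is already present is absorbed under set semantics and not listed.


step 1: rule r1; match: 0->4, 1->0, 2->1, 3->3, 4->7; deleted nodes 7; deleted edges (7,0,at); added nodes 12, 13; added edges (12,1,at); (13,3,at); result: nodes: 0:pl, 1:pl, 3:pl, 4:x1, 5:x2, 6:x3, 8:m, 9:m, 10:m, 11:m, 12:m, 13:m edges: (0,4,pre); (3,5,pre); (3,6,pre); (4,1,post); (4,3,post); (5,0,post); (5,1,post); (6,0,post); (8,0,at); (9,0,at); (10,1,at); (11,3,at); (12,1,at); (13,3,at)
step 2: rule r1; match: 0->4, 1->0, 2->1, 3->3, 4->8; deleted nodes 8; deleted edges (8,0,at); added nodes 14, 15; added edges (14,1,at); (15,3,at); result: nodes: 0:pl, 1:pl, 3:pl, 4:x1, 5:x2, 6:x3, 9:m, 10:m, 11:m, 12:m, 13:m, 14:m, 15:m edges: (0,4,pre); (3,5,pre); (3,6,pre); (4,1,post); (4,3,post); (5,0,post); (5,1,post); (6,0,post); (9,0,at); (10,1,at); (11,3,at); (12,1,at); (13,3,at); (14,1,at); (15,3,at)
final:
nodes: 0:pl, 1:pl, 3:pl, 4:x1, 5:x2, 6:x3, 9:m, 10:m, 11:m, 12:m, 13:m, 14:m, 15:m
edges: (0,4,pre); (3,5,pre); (3,6,pre); (4,1,post); (4,3,post); (5,0,post); (5,1,post); (6,0,post); (9,0,at); (10,1,at); (11,3,at); (12,1,at); (13,3,at); (14,1,at); (15,3,at)


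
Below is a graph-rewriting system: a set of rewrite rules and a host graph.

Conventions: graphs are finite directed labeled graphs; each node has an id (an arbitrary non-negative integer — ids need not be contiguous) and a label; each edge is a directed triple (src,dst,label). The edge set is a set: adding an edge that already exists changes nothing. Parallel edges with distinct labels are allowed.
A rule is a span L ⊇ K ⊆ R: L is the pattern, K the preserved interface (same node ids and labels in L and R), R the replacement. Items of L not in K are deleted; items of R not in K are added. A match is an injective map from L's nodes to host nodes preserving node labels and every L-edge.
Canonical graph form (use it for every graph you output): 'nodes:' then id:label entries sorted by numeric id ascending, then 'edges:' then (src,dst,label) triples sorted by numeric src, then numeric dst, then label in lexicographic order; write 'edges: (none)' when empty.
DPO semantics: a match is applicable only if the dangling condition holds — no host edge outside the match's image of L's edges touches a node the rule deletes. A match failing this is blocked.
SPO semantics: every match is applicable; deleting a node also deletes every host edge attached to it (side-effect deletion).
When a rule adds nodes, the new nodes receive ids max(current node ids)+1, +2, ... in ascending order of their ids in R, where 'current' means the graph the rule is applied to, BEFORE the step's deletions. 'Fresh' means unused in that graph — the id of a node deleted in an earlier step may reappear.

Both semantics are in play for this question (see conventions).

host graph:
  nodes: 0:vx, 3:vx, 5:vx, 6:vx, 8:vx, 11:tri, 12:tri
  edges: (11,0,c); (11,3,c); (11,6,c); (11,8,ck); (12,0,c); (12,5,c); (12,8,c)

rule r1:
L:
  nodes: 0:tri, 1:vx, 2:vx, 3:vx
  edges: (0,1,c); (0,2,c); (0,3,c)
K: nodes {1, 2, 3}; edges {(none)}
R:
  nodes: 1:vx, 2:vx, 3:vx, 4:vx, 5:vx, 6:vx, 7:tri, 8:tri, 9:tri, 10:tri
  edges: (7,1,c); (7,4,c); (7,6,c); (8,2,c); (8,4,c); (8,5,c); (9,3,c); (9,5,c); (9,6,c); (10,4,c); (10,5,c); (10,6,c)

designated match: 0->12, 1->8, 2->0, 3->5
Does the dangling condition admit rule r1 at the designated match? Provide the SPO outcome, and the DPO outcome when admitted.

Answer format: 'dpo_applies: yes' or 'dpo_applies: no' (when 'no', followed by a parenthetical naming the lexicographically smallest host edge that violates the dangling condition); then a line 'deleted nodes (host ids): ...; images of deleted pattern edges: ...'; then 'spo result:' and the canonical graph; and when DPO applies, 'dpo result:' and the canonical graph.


dpo_applies: yes
deleted nodes (host ids): 12; images of deleted pattern edges: (12,0,c); (12,5,c); (12,8,c)
spo result:
nodes: 0:vx, 3:vx, 5:vx, 6:vx, 8:vx, 11:tri, 13:vx, 14:vx, 15:vx, 16:tri, 17:tri, 18:tri, 19:tri
edges: (11,0,c); (11,3,c); (11,6,c); (11,8,ck); (16,8,c); (16,13,c); (16,15,c); (17,0,c); (17,13,c); (17,14,c); (18,5,c); (18,14,c); (18,15,c); (19,13,c); (19,14,c); (19,15,c)
dpo result:
nodes: 0:vx, 3:vx, 5:vx, 6:vx, 8:vx, 11:tri, 13:vx, 14:vx, 15:vx, 16:tri, 17:tri, 18:tri, 19:tri
edges: (11,0,c); (11,3,c); (11,6,c); (11,8,ck); (16,8,c); (16,13,c); (16,15,c); (17,0,c); (17,13,c); (17,14,c); (18,5,c); (18,14,c); (18,15,c); (19,13,c); (19,14,c); (19,15,c)


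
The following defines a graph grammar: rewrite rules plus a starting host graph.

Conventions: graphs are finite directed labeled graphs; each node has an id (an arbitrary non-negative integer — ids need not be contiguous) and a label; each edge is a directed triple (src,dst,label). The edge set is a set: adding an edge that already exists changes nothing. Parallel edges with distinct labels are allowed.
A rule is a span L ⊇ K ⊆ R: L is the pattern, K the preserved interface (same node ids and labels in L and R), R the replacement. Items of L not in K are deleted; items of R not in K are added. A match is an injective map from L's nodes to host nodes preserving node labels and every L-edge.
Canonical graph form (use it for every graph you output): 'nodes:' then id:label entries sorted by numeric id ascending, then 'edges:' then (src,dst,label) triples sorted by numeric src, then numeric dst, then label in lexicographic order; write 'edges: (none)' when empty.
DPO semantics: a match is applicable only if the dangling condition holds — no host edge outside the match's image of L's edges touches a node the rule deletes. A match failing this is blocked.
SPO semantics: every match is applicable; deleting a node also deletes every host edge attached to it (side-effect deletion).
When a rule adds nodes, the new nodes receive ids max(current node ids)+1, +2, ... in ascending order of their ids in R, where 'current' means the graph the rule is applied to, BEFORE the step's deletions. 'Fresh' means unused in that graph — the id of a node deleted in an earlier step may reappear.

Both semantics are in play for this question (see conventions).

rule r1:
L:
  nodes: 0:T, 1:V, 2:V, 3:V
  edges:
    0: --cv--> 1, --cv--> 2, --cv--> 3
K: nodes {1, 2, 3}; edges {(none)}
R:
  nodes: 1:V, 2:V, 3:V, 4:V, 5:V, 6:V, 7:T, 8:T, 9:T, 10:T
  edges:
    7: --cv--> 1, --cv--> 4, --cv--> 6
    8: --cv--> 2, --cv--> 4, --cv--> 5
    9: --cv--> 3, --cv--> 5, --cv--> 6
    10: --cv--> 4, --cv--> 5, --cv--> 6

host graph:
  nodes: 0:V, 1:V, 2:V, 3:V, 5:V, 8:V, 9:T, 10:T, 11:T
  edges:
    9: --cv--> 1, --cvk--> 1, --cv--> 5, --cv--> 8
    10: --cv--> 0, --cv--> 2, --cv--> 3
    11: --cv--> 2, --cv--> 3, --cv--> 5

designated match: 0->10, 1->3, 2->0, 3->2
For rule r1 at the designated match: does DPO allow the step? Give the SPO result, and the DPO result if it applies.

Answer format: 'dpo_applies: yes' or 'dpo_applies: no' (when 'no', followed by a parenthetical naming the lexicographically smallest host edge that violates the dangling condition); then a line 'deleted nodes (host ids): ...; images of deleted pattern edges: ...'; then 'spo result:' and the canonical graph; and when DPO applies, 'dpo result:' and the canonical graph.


dpo_applies: yes
deleted nodes (host ids): 10; images of deleted pattern edges: (10,0,cv); (10,2,cv); (10,3,cv)
spo result:
nodes: 0:V, 1:V, 2:V, 3:V, 5:V, 8:V, 9:T, 11:T, 12:V, 13:V, 14:V, 15:T, 16:T, 17:T, 18:T
edges: (9,1,cv); (9,1,cvk); (9,5,cv); (9,8,cv); (11,2,cv); (11,3,cv); (11,5,cv); (15,3,cv); (15,12,cv); (15,14,cv); (16,0,cv); (16,12,cv); (16,13,cv); (17,2,cv); (17,13,cv); (17,14,cv); (18,12,cv); (18,13,cv); (18,14,cv)
dpo result:
nodes: 0:V, 1:V, 2:V, 3:V, 5:V, 8:V, 9:T, 11:T, 12:V, 13:V, 14:V, 15:T, 16:T, 17:T, 18:T
edges: (9,1,cv); (9,1,cvk); (9,5,cv); (9,8,cv); (11,2,cv); (11,3,cv); (11,5,cv); (15,3,cv); (15,12,cv); (15,14,cv); (16,0,cv); (16,12,cv); (16,13,cv); (17,2,cv); (17,13,cv); (17,14,cv); (18,12,cv); (18,13,cv); (18,14,cv)


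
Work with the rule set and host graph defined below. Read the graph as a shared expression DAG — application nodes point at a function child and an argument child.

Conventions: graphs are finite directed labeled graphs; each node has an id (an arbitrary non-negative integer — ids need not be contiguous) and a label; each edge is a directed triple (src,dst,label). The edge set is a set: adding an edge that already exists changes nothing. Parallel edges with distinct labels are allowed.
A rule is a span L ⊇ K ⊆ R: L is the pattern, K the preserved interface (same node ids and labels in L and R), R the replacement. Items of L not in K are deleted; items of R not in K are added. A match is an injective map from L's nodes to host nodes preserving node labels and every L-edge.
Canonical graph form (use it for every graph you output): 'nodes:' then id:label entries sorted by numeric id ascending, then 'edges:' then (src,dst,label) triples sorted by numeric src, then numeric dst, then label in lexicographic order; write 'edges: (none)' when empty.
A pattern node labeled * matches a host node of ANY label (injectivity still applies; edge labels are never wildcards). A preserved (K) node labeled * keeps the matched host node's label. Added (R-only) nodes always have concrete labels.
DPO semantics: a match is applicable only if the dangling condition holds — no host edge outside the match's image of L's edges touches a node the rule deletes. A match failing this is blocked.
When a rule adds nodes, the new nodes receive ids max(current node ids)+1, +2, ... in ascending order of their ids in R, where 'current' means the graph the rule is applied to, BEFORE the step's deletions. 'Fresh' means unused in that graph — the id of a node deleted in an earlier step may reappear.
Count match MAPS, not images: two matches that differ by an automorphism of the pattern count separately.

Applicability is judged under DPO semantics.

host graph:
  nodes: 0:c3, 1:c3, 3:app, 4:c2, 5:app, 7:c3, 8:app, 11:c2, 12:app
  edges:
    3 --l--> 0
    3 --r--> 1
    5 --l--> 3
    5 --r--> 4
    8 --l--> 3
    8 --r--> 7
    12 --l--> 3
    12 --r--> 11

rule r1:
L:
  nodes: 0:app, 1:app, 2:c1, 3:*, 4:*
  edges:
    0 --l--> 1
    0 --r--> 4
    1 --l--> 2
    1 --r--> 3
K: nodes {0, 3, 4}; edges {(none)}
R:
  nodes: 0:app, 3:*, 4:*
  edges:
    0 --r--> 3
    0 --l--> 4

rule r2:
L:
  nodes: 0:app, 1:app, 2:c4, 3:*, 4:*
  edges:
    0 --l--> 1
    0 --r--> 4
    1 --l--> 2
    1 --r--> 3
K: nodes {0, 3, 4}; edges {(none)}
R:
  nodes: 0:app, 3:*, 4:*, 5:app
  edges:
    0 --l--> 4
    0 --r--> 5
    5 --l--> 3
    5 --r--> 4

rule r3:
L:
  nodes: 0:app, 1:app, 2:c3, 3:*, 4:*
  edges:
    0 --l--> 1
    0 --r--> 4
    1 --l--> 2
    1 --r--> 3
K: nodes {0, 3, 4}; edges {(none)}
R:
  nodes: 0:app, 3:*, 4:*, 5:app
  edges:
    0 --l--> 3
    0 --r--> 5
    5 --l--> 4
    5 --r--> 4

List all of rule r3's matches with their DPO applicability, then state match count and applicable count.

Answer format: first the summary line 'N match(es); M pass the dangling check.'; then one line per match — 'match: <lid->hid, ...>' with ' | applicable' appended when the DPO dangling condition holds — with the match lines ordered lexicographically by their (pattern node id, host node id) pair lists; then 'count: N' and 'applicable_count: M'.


3 match(es); 0 pass the dangling check.
match: 0->5, 1->3, 2->0, 3->1, 4->4
match: 0->8, 1->3, 2->0, 3->1, 4->7
match: 0->12, 1->3, 2->0, 3->1, 4->11
count: 3
applicable_count: 0


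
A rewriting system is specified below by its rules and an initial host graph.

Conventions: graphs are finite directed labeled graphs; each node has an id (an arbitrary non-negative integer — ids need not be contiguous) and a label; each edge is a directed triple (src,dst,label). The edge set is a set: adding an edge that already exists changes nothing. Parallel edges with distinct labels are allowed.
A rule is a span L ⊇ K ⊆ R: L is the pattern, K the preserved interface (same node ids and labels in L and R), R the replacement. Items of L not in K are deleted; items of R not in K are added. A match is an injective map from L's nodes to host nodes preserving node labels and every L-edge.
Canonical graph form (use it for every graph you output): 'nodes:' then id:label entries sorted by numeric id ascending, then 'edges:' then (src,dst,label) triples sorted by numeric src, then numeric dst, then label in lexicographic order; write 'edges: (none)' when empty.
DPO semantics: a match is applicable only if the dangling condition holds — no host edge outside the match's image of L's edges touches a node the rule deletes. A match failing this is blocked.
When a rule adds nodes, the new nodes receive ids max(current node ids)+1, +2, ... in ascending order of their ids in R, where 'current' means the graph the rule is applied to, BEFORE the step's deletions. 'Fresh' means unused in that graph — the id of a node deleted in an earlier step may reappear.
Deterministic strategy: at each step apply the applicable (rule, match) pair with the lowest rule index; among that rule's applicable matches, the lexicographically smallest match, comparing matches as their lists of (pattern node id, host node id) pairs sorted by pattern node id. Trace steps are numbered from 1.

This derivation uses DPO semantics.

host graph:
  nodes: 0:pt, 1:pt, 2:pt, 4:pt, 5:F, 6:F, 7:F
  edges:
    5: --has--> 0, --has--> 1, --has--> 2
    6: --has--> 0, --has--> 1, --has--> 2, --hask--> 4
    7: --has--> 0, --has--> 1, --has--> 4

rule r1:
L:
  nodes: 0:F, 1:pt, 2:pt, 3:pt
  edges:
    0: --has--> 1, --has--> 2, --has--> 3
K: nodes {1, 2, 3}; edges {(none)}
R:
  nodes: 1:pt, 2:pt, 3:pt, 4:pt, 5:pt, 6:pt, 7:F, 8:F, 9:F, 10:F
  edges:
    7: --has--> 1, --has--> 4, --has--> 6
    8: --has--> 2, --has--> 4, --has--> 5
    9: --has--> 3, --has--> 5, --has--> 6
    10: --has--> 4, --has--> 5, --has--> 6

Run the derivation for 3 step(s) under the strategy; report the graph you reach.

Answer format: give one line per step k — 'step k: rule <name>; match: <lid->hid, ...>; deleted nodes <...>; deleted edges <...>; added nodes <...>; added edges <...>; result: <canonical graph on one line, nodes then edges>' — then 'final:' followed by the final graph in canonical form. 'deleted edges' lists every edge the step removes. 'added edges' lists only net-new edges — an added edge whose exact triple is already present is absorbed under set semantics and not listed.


step 1: rule r1; match: 0->5, 1->0, 2->1, 3->2; deleted nodes 5; deleted edges (5,0,has); (5,1,has); (5,2,has); added nodes 8, 9, 10, 11, 12, 13, 14; added edges (11,0,has); (11,8,has); (11,10,has); (12,1,has); (12,8,has); (12,9,has); (13,2,has); (13,9,has); (13,10,has); (14,8,has); (14,9,has); (14,10,has); result: nodes: 0:pt, 1:pt, 2:pt, 4:pt, 6:F, 7:F, 8:pt, 9:pt, 10:pt, 11:F, 12:F, 13:F, 14:F edges: (6,0,has); (6,1,has); (6,2,has); (6,4,hask); (7,0,has); (7,1,has); (7,4,has); (11,0,has); (11,8,has); (11,10,has); (12,1,has); (12,8,has); (12,9,has); (13,2,has); (13,9,has); (13,10,has); (14,8,has); (14,9,has); (14,10,has)
step 2: rule r1; match: 0->7, 1->0, 2->1, 3->4; deleted nodes 7; deleted edges (7,0,has); (7,1,has); (7,4,has); added nodes 15, 16, 17, 18, 19, 20, 21; added edges (18,0,has); (18,15,has); (18,17,has); (19,1,has); (19,15,has); (19,16,has); (20,4,has); (20,16,has); (20,17,has); (21,15,has); (21,16,has); (21,17,has); result: nodes: 0:pt, 1:pt, 2:pt, 4:pt, 6:F, 8:pt, 9:pt, 10:pt, 11:F, 12:F, 13:F, 14:F, 15:pt, 16:pt, 17:pt, 18:F, 19:F, 20:F, 21:F edges: (6,0,has); (6,1,has); (6,2,has); (6,4,hask); (11,0,has); (11,8,has); (11,10,has); (12,1,has); (12,8,has); (12,9,has); (13,2,has); (13,9,has); (13,10,has); (14,8,has); (14,9,has); (14,10,has); (18,0,has); (18,15,has); (18,17,has); (19,1,has); (19,15,has); (19,16,has); (20,4,has); (20,16,has); (20,17,has); (21,15,has); (21,16,has); (21,17,has)
step 3: rule r1; match: 0->11, 1->0, 2->8, 3->10; deleted nodes 11; deleted edges (11,0,has); (11,8,has); (11,10,has); added nodes 22, 23, 24, 25, 26, 27, 28; added edges (25,0,has); (25,22,has); (25,24,has); (26,8,has); (26,22,has); (26,23,has); (27,10,has); (27,23,has); (27,24,has); (28,22,has); (28,23,has); (28,24,has); result: nodes: 0:pt, 1:pt, 2:pt, 4:pt, 6:F, 8:pt, 9:pt, 10:pt, 12:F, 13:F, 14:F, 15:pt, 16:pt, 17:pt, 18:F, 19:F, 20:F, 21:F, 22:pt, 23:pt, 24:pt, 25:F, 26:F, 27:F, 28:F edges: (6,0,has); (6,1,has); (6,2,has); (6,4,hask); (12,1,has); (12,8,has); (12,9,has); (13,2,has); (13,9,has); (13,10,has); (14,8,has); (14,9,has); (14,10,has); (18,0,has); (18,15,has); (18,17,has); (19,1,has); (19,15,has); (19,16,has); (20,4,has); (20,16,has); (20,17,has); (21,15,has); (21,16,has); (21,17,has); (25,0,has); (25,22,has); (25,24,has); (26,8,has); (26,22,has); (26,23,has); (27,10,has); (27,23,has); (27,24,has); (28,22,has); (28,23,has); (28,24,has)
final:
nodes: 0:pt, 1:pt, 2:pt, 4:pt, 6:F, 8:pt, 9:pt, 10:pt, 12:F, 13:F, 14:F, 15:pt, 16:pt, 17:pt, 18:F, 19:F, 20:F, 21:F, 22:pt, 23:pt, 24:pt, 25:F, 26:F, 27:F, 28:F
edges: (6,0,has); (6,1,has); (6,2,has); (6,4,hask); (12,1,has); (12,8,has); (12,9,has); (13,2,has); (13,9,has); (13,10,has); (14,8,has); (14,9,has); (14,10,has); (18,0,has); (18,15,has); (18,17,has); (19,1,has); (19,15,has); (19,16,has); (20,4,has); (20,16,has); (20,17,has); (21,15,has); (21,16,has); (21,17,has); (25,0,has); (25,22,has); (25,24,has); (26,8,has); (26,22,has); (26,23,has); (27,10,has); (27,23,has); (27,24,has); (28,22,has); (28,23,has); (28,24,has)


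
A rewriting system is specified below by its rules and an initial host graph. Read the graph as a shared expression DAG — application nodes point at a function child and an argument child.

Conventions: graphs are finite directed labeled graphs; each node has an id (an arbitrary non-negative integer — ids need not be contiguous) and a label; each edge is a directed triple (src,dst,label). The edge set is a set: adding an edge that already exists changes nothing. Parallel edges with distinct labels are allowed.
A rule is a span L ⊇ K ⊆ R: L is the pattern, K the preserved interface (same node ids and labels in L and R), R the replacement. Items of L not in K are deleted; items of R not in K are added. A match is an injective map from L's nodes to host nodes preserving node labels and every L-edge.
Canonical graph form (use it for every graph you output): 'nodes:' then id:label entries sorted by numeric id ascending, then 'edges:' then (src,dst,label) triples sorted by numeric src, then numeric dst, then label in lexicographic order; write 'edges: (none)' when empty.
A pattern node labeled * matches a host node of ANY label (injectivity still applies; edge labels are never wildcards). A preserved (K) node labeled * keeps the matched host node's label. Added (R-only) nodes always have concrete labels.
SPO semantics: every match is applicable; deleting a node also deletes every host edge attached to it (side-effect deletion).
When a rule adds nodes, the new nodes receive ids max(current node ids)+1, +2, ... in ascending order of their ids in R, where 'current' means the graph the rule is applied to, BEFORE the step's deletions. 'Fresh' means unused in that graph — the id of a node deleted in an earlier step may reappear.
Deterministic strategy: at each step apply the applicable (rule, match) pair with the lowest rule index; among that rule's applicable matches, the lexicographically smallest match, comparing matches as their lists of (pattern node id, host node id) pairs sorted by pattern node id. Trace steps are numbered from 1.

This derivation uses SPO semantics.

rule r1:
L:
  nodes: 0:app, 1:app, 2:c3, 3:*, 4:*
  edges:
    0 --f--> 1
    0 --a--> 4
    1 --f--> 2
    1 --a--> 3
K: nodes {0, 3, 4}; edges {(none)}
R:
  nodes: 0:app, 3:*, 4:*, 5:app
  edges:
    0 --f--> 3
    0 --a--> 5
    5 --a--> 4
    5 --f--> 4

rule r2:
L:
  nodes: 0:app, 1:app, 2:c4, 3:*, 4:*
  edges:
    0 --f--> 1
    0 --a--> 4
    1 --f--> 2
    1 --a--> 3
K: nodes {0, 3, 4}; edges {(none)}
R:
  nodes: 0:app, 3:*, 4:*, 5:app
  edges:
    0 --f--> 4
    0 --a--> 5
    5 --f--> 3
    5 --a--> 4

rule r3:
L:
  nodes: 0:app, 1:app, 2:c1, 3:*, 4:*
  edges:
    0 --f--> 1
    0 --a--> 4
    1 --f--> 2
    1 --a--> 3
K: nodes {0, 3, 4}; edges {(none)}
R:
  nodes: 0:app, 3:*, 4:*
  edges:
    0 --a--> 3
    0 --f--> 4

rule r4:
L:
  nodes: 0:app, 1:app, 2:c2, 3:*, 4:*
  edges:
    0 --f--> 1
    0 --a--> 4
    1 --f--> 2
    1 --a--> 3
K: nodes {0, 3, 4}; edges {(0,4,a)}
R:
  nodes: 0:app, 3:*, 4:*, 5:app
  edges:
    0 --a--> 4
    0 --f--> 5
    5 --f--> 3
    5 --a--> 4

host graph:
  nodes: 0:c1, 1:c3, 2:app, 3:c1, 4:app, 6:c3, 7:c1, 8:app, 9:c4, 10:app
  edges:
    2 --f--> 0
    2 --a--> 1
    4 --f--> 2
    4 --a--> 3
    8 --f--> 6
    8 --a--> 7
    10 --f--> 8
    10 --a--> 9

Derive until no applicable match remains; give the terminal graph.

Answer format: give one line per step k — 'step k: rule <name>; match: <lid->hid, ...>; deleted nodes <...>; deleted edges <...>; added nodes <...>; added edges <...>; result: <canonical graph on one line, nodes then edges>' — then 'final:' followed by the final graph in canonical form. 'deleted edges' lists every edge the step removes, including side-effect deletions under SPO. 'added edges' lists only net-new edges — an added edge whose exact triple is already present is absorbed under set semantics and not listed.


step 1: rule r1; match: 0->10, 1->8, 2->6, 3->7, 4->9; deleted nodes 6, 8; deleted edges (8,6,f); (8,7,a); (10,8,f); (10,9,a); added nodes 11; added edges (10,7,f); (10,11,a); (11,9,a); (11,9,f); result: nodes: 0:c1, 1:c3, 2:app, 3:c1, 4:app, 7:c1, 9:c4, 10:app, 11:app edges: (2,0,f); (2,1,a); (4,2,f); (4,3,a); (10,7,f); (10,11,a); (11,9,a); (11,9,f)
step 2: rule r3; match: 0->4, 1->2, 2->0, 3->1, 4->3; deleted nodes 0, 2; deleted edges (2,0,f); (2,1,a); (4,2,f); (4,3,a); added nodes (none); added edges (4,1,a); (4,3,f); result: nodes: 1:c3, 3:c1, 4:app, 7:c1, 9:c4, 10:app, 11:app edges: (4,1,a); (4,3,f); (10,7,f); (10,11,a); (11,9,a); (11,9,f)
final:
nodes: 1:c3, 3:c1, 4:app, 7:c1, 9:c4, 10:app, 11:app
edges: (4,1,a); (4,3,f); (10,7,f); (10,11,a); (11,9,a); (11,9,f)


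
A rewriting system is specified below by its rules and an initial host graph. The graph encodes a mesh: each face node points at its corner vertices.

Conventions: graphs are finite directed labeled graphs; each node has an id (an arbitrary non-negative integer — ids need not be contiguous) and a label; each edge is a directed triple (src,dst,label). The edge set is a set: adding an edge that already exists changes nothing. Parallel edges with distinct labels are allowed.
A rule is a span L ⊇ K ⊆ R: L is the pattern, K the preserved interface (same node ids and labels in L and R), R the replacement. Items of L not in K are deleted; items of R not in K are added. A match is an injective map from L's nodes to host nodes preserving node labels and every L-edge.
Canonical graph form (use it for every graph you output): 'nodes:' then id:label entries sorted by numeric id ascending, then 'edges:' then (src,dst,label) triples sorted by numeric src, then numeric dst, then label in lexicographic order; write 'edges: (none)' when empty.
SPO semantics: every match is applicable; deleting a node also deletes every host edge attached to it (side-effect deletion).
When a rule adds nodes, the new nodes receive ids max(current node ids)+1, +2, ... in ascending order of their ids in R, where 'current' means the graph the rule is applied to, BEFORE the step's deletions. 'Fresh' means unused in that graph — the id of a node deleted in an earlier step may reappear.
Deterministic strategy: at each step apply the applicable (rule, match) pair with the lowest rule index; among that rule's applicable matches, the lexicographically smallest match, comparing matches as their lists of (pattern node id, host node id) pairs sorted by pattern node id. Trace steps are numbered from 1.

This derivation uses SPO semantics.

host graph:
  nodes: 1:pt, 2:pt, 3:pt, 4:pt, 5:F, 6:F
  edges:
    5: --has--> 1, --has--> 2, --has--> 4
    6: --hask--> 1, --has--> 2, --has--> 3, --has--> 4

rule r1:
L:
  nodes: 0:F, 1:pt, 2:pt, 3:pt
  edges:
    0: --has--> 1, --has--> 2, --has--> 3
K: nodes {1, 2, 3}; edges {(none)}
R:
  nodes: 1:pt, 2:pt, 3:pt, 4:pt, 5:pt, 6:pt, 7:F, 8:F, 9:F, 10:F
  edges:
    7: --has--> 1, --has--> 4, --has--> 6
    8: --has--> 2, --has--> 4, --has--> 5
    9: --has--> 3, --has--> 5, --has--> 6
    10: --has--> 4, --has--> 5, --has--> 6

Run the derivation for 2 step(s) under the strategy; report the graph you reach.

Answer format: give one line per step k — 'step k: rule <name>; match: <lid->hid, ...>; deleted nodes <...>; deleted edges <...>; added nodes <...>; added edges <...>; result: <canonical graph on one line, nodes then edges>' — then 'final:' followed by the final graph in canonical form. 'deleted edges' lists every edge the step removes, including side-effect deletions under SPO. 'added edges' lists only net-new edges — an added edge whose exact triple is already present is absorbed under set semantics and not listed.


step 1: rule r1; match: 0->5, 1->1, 2->2, 3->4; deleted nodes 5; deleted edges (5,1,has); (5,2,has); (5,4,has); added nodes 7, 8, 9, 10, 11, 12, 13; added edges (10,1,has); (10,7,has); (10,9,has); (11,2,has); (11,7,has); (11,8,has); (12,4,has); (12,8,has); (12,9,has); (13,7,has); (13,8,has); (13,9,has); result: nodes: 1:pt, 2:pt, 3:pt, 4:pt, 6:F, 7:pt, 8:pt, 9:pt, 10:F, 11:F, 12:F, 13:F edges: (6,1,hask); (6,2,has); (6,3,has); (6,4,has); (10,1,has); (10,7,has); (10,9,has); (11,2,has); (11,7,has); (11,8,has); (12,4,has); (12,8,has); (12,9,has); (13,7,has); (13,8,has); (13,9,has)
step 2: rule r1; match: 0->6, 1->2, 2->3, 3->4; deleted nodes 6; deleted edges (6,1,hask); (6,2,has); (6,3,has); (6,4,has); added nodes 14, 15, 16, 17, 18, 19, 20; added edges (17,2,has); (17,14,has); (17,16,has); (18,3,has); (18,14,has); (18,15,has); (19,4,has); (19,15,has); (19,16,has); (20,14,has); (20,15,has); (20,16,has); result: nodes: 1:pt, 2:pt, 3:pt, 4:pt, 7:pt, 8:pt, 9:pt, 10:F, 11:F, 12:F, 13:F, 14:pt, 15:pt, 16:pt, 17:F, 18:F, 19:F, 20:F edges: (10,1,has); (10,7,has); (10,9,has); (11,2,has); (11,7,has); (11,8,has); (12,4,has); (12,8,has); (12,9,has); (13,7,has); (13,8,has); (13,9,has); (17,2,has); (17,14,has); (17,16,has); (18,3,has); (18,14,has); (18,15,has); (19,4,has); (19,15,has); (19,16,has); (20,14,has); (20,15,has); (20,16,has)
final:
nodes: 1:pt, 2:pt, 3:pt, 4:pt, 7:pt, 8:pt, 9:pt, 10:F, 11:F, 12:F, 13:F, 14:pt, 15:pt, 16:pt, 17:F, 18:F, 19:F, 20:F
edges: (10,1,has); (10,7,has); (10,9,has); (11,2,has); (11,7,has); (11,8,has); (12,4,has); (12,8,has); (12,9,has); (13,7,has); (13,8,has); (13,9,has); (17,2,has); (17,14,has); (17,16,has); (18,3,has); (18,14,has); (18,15,has); (19,4,has); (19,15,has); (19,16,has); (20,14,has); (20,15,has); (20,16,has)


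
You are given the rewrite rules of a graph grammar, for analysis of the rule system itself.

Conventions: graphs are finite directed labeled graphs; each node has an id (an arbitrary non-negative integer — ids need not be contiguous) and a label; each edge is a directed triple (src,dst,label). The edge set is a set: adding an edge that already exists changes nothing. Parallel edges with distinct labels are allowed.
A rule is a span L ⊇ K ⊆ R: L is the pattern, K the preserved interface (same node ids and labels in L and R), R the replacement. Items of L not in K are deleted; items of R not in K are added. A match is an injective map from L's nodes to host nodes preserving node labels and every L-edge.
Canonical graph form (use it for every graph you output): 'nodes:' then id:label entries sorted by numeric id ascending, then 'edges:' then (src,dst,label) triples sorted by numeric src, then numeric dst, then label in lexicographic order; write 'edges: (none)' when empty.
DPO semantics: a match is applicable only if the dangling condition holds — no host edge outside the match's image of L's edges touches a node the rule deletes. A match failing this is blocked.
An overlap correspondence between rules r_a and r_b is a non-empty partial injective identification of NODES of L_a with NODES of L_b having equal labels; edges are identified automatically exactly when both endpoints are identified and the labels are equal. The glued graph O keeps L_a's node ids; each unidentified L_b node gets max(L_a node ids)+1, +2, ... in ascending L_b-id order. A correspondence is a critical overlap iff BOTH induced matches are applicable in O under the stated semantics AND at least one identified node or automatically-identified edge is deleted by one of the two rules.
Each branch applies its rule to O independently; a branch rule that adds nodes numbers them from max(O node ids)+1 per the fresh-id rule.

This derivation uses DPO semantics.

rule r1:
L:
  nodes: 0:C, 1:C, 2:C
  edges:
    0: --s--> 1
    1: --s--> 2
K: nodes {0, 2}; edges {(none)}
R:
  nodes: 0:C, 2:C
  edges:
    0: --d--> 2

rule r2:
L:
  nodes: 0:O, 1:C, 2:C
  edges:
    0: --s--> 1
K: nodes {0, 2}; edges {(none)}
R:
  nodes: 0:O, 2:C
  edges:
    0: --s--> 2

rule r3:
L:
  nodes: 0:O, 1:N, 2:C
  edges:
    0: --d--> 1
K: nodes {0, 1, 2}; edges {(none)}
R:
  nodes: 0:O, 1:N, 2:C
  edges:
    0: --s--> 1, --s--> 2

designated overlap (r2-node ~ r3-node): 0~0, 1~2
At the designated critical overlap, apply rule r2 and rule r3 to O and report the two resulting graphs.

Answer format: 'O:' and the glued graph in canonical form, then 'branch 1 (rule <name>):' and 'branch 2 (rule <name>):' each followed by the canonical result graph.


O:
nodes: 0:O, 1:C, 2:C, 3:N
edges: (0,1,s); (0,3,d)
branch 1 (rule r2):
nodes: 0:O, 2:C, 3:N
edges: (0,2,s); (0,3,d)
branch 2 (rule r3):
nodes: 0:O, 1:C, 2:C, 3:N
edges: (0,1,s); (0,3,s)


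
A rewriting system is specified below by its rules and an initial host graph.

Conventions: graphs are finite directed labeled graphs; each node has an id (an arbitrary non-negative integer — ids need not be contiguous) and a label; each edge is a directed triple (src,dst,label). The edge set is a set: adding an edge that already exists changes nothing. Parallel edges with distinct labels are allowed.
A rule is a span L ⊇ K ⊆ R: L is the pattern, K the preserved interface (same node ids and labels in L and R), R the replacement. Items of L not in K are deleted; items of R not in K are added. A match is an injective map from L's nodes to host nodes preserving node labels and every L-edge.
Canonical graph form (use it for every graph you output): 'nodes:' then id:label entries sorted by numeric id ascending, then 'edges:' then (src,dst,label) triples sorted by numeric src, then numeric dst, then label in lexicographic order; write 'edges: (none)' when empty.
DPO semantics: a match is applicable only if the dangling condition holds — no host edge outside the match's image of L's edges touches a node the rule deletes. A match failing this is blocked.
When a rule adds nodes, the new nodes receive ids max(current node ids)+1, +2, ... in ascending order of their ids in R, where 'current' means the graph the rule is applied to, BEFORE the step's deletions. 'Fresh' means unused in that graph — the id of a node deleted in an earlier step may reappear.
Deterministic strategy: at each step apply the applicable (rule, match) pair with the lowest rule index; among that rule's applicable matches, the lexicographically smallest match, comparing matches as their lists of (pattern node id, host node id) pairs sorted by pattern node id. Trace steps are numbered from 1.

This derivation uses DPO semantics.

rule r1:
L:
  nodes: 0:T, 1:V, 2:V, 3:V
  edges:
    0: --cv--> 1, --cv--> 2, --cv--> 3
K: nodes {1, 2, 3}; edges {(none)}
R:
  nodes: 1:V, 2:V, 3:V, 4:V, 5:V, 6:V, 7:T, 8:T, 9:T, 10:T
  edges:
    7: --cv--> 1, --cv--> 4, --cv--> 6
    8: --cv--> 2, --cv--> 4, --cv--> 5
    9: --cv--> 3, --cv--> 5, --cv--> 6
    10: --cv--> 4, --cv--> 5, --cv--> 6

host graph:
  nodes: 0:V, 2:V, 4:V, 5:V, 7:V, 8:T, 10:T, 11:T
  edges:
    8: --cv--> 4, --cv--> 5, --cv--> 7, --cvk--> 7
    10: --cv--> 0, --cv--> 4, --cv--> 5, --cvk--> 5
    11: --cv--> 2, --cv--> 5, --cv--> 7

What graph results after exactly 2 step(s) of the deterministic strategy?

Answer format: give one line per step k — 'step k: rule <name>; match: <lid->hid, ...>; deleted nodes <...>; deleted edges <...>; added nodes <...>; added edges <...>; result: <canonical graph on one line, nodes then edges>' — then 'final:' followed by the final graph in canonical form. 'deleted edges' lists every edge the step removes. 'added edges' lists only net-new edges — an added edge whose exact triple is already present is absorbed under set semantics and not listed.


step 1: rule r1; match: 0->11, 1->2, 2->5, 3->7; deleted nodes 11; deleted edges (11,2,cv); (11,5,cv); (11,7,cv); added nodes 12, 13, 14, 15, 16, 17, 18; added edges (15,2,cv); (15,12,cv); (15,14,cv); (16,5,cv); (16,12,cv); (16,13,cv); (17,7,cv); (17,13,cv); (17,14,cv); (18,12,cv); (18,13,cv); (18,14,cv); result: nodes: 0:V, 2:V, 4:V, 5:V, 7:V, 8:T, 10:T, 12:V, 13:V, 14:V, 15:T, 16:T, 17:T, 18:T edges: (8,4,cv); (8,5,cv); (8,7,cv); (8,7,cvk); (10,0,cv); (10,4,cv); (10,5,cv); (10,5,cvk); (15,2,cv); (15,12,cv); (15,14,cv); (16,5,cv); (16,12,cv); (16,13,cv); (17,7,cv); (17,13,cv); (17,14,cv); (18,12,cv); (18,13,cv); (18,14,cv)
step 2: rule r1; match: 0->15, 1->2, 2->12, 3->14; deleted nodes 15; deleted edges (15,2,cv); (15,12,cv); (15,14,cv); added nodes 19, 20, 21, 22, 23, 24, 25; added edges (22,2,cv); (22,19,cv); (22,21,cv); (23,12,cv); (23,19,cv); (23,20,cv); (24,14,cv); (24,20,cv); (24,21,cv); (25,19,cv); (25,20,cv); (25,21,cv); result: nodes: 0:V, 2:V, 4:V, 5:V, 7:V, 8:T, 10:T, 12:V, 13:V, 14:V, 16:T, 17:T, 18:T, 19:V, 20:V, 21:V, 22:T, 23:T, 24:T, 25:T edges: (8,4,cv); (8,5,cv); (8,7,cv); (8,7,cvk); (10,0,cv); (10,4,cv); (10,5,cv); (10,5,cvk); (16,5,cv); (16,12,cv); (16,13,cv); (17,7,cv); (17,13,cv); (17,14,cv); (18,12,cv); (18,13,cv); (18,14,cv); (22,2,cv); (22,19,cv); (22,21,cv); (23,12,cv); (23,19,cv); (23,20,cv); (24,14,cv); (24,20,cv); (24,21,cv); (25,19,cv); (25,20,cv); (25,21,cv)
final:
nodes: 0:V, 2:V, 4:V, 5:V, 7:V, 8:T, 10:T, 12:V, 13:V, 14:V, 16:T, 17:T, 18:T, 19:V, 20:V, 21:V, 22:T, 23:T, 24:T, 25:T
edges: (8,4,cv); (8,5,cv); (8,7,cv); (8,7,cvk); (10,0,cv); (10,4,cv); (10,5,cv); (10,5,cvk); (16,5,cv); (16,12,cv); (16,13,cv); (17,7,cv); (17,13,cv); (17,14,cv); (18,12,cv); (18,13,cv); (18,14,cv); (22,2,cv); (22,19,cv); (22,21,cv); (23,12,cv); (23,19,cv); (23,20,cv); (24,14,cv); (24,20,cv); (24,21,cv); (25,19,cv); (25,20,cv); (25,21,cv)


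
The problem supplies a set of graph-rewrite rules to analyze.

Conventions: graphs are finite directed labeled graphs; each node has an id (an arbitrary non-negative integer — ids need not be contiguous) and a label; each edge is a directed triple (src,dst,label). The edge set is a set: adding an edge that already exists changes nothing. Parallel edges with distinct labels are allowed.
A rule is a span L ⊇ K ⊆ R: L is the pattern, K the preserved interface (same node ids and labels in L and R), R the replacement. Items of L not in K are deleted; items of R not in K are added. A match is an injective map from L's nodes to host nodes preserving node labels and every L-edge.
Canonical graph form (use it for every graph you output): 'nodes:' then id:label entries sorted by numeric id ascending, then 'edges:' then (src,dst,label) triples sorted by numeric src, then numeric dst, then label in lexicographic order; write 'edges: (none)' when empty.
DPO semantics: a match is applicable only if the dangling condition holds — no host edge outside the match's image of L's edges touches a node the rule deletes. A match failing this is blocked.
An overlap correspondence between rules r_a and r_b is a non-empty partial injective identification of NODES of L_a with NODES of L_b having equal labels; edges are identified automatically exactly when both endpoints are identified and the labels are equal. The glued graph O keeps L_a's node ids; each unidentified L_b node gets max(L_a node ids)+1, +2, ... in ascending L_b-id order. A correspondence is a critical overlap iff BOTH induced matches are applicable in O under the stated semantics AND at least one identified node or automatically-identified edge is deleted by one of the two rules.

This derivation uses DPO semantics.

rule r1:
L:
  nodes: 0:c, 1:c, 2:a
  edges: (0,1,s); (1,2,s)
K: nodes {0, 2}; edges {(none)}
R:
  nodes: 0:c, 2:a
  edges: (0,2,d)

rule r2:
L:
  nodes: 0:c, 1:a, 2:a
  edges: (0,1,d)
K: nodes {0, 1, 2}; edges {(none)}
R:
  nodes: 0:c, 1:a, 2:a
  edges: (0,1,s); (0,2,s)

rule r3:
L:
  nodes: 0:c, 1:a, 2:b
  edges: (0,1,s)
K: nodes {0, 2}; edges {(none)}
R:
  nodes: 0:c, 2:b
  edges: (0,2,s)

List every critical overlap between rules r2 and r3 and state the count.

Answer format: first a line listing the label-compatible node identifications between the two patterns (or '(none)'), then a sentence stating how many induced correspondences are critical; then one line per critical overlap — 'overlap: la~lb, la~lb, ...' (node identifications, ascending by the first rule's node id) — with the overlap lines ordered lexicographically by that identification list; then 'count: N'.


label-compatible node identifications between L(r2) and L(r3): 0~0, 1~1, 2~1
2 of the induced correspondences are critical overlaps of r2 and r3.
overlap: 0~0, 2~1
overlap: 2~1
count: 2
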